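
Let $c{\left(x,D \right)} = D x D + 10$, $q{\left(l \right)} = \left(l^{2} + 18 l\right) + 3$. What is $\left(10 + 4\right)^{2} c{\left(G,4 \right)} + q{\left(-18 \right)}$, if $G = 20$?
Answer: $64683$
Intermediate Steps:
$q{\left(l \right)} = 3 + l^{2} + 18 l$
$c{\left(x,D \right)} = 10 + x D^{2}$ ($c{\left(x,D \right)} = x D^{2} + 10 = 10 + x D^{2}$)
$\left(10 + 4\right)^{2} c{\left(G,4 \right)} + q{\left(-18 \right)} = \left(10 + 4\right)^{2} \left(10 + 20 \cdot 4^{2}\right) + \left(3 + \left(-18\right)^{2} + 18 \left(-18\right)\right) = 14^{2} \left(10 + 20 \cdot 16\right) + \left(3 + 324 - 324\right) = 196 \left(10 + 320\right) + 3 = 196 \cdot 330 + 3 = 64680 + 3 = 64683$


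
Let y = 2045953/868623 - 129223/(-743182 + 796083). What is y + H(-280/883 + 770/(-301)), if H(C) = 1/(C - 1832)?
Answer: -40190228306363045/457333343098619442 ≈ -0.087880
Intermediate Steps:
H(C) = 1/(-1832 + C)
y = -573301468/6564432189 (y = 2045953*(1/868623) - 129223/52901 = 292279/124089 - 129223*1/52901 = 292279/124089 - 129223/52901 = -573301468/6564432189 ≈ -0.087335)
y + H(-280/883 + 770/(-301)) = -573301468/6564432189 + 1/(-1832 + (-280/883 + 770/(-301))) = -573301468/6564432189 + 1/(-1832 + (-280*1/883 + 770*(-1/301))) = -573301468/6564432189 + 1/(-1832 + (-280/883 - 110/43)) = -573301468/6564432189 + 1/(-1832 - 109170/37969) = -573301468/6564432189 + 1/(-69668378/37969) = -573301468/6564432189 - 37969/69668378 = -40190228306363045/457333343098619442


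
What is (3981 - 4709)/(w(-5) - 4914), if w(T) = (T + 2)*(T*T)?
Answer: 728/4989 ≈ 0.14592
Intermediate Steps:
w(T) = T**2*(2 + T) (w(T) = (2 + T)*T**2 = T**2*(2 + T))
(3981 - 4709)/(w(-5) - 4914) = (3981 - 4709)/((-5)**2*(2 - 5) - 4914) = -728/(25*(-3) - 4914) = -728/(-75 - 4914) = -728/(-4989) = -728*(-1/4989) = 728/4989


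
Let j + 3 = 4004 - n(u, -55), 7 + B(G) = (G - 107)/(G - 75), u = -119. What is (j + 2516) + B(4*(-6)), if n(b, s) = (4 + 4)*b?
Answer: 738869/99 ≈ 7463.3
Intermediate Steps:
n(b, s) = 8*b
B(G) = -7 + (-107 + G)/(-75 + G) (B(G) = -7 + (G - 107)/(G - 75) = -7 + (-107 + G)/(-75 + G))
j = 4953 (j = -3 + (4004 - 8*(-119)) = -3 + (4004 - 1*(-952)) = -3 + (4004 + 952) = -3 + 4956 = 4953)
(j + 2516) + B(4*(-6)) = (4953 + 2516) + 2*(209 - 12*(-6))/(-75 + 4*(-6)) = 7469 + 2*(209 - 3*(-24))/(-75 - 24) = 7469 + 2*(209 + 72)/(-99) = 7469 + 2*(-1/99)*281 = 7469 - 562/99 = 738869/99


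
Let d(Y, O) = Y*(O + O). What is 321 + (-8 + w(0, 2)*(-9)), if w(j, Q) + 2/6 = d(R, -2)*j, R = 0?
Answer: 316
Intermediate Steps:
d(Y, O) = 2*O*Y (d(Y, O) = Y*(2*O) = 2*O*Y)
w(j, Q) = -1/3 (w(j, Q) = -1/3 + (2*(-2)*0)*j = -1/3 + 0*j = -1/3 + 0 = -1/3)
321 + (-8 + w(0, 2)*(-9)) = 321 + (-8 - 1/3*(-9)) = 321 + (-8 + 3) = 321 - 5 = 316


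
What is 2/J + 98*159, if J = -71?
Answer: 1106320/71 ≈ 15582.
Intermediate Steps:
2/J + 98*159 = 2/(-71) + 98*159 = 2*(-1/71) + 15582 = -2/71 + 15582 = 1106320/71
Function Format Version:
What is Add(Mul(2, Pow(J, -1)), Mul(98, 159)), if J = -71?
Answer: Rational(1106320, 71) ≈ 15582.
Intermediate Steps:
Add(Mul(2, Pow(J, -1)), Mul(98, 159)) = Add(Mul(2, Pow(-71, -1)), Mul(98, 159)) = Add(Mul(2, Rational(-1, 71)), 15582) = Add(Rational(-2, 71), 15582) = Rational(1106320, 71)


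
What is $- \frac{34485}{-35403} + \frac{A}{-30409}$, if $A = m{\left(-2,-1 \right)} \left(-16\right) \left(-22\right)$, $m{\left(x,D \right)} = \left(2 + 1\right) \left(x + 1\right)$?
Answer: $\frac{362013311}{358856609} \approx 1.0088$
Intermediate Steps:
$m{\left(x,D \right)} = 3 + 3 x$ ($m{\left(x,D \right)} = 3 \left(1 + x\right) = 3 + 3 x$)
$A = -1056$ ($A = \left(3 + 3 \left(-2\right)\right) \left(-16\right) \left(-22\right) = \left(3 - 6\right) \left(-16\right) \left(-22\right) = \left(-3\right) \left(-16\right) \left(-22\right) = 48 \left(-22\right) = -1056$)
$- \frac{34485}{-35403} + \frac{A}{-30409} = - \frac{34485}{-35403} - \frac{1056}{-30409} = \left(-34485\right) \left(- \frac{1}{35403}\right) - - \frac{1056}{30409} = \frac{11495}{11801} + \frac{1056}{30409} = \frac{362013311}{358856609}$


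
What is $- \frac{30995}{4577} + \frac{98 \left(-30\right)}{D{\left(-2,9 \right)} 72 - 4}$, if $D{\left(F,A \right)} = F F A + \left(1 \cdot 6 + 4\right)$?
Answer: $- \frac{28996960}{3785179} \approx -7.6607$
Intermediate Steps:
$D{\left(F,A \right)} = 10 + A F^{2}$ ($D{\left(F,A \right)} = F^{2} A + \left(6 + 4\right) = A F^{2} + 10 = 10 + A F^{2}$)
$- \frac{30995}{4577} + \frac{98 \left(-30\right)}{D{\left(-2,9 \right)} 72 - 4} = - \frac{30995}{4577} + \frac{98 \left(-30\right)}{\left(10 + 9 \left(-2\right)^{2}\right) 72 - 4} = \left(-30995\right) \frac{1}{4577} - \frac{2940}{\left(10 + 9 \cdot 4\right) 72 - 4} = - \frac{30995}{4577} - \frac{2940}{\left(10 + 36\right) 72 - 4} = - \frac{30995}{4577} - \frac{2940}{46 \cdot 72 - 4} = - \frac{30995}{4577} - \frac{2940}{3312 - 4} = - \frac{30995}{4577} - \frac{2940}{3308} = - \frac{30995}{4577} - \frac{735}{827} = - \frac{28996960}{3785179}$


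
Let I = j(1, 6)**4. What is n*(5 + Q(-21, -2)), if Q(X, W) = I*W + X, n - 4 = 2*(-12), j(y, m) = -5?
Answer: 25320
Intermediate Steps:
n = -20 (n = 4 + 2*(-12) = 4 - 24 = -20)
I = 625 (I = (-5)**4 = 625)
Q(X, W) = X + 625*W (Q(X, W) = 625*W + X = X + 625*W)
n*(5 + Q(-21, -2)) = -20*(5 + (-21 + 625*(-2))) = -20*(5 + (-21 - 1250)) = -20*(5 - 1271) = -20*(-1266) = 25320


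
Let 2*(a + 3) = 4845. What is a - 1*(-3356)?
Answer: 11551/2 ≈ 5775.5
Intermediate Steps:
a = 4839/2 (a = -3 + (1/2)*4845 = -3 + 4845/2 = 4839/2 ≈ 2419.5)
a - 1*(-3356) = 4839/2 - 1*(-3356) = 4839/2 + 3356 = 11551/2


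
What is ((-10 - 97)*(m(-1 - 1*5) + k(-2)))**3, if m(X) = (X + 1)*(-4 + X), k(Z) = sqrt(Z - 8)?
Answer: -151292810500 - 9175572070*I*sqrt(10) ≈ -1.5129e+11 - 2.9016e+10*I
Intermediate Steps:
k(Z) = sqrt(-8 + Z)
m(X) = (1 + X)*(-4 + X)
((-10 - 97)*(m(-1 - 1*5) + k(-2)))**3 = ((-10 - 97)*((-4 + (-1 - 1*5)**2 - 3*(-1 - 1*5)) + sqrt(-8 - 2)))**3 = (-107*((-4 + (-1 - 5)**2 - 3*(-1 - 5)) + sqrt(-10)))**3 = (-107*((-4 + (-6)**2 - 3*(-6)) + I*sqrt(10)))**3 = (-107*((-4 + 36 + 18) + I*sqrt(10)))**3 = (-107*(50 + I*sqrt(10)))**3 = (-5350 - 107*I*sqrt(10))**3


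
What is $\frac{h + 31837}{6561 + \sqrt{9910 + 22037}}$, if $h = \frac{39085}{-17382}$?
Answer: $\frac{403393352121}{83075866852} - \frac{553351649 \sqrt{31947}}{747682801668} \approx 4.7234$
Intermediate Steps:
$h = - \frac{39085}{17382}$ ($h = 39085 \left(- \frac{1}{17382}\right) = - \frac{39085}{17382} \approx -2.2486$)
$\frac{h + 31837}{6561 + \sqrt{9910 + 22037}} = \frac{- \frac{39085}{17382} + 31837}{6561 + \sqrt{9910 + 22037}} = \frac{553351649}{17382 \left(6561 + \sqrt{31947}\right)}$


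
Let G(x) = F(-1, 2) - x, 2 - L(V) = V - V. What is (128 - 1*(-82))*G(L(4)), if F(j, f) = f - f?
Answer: -420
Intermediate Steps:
F(j, f) = 0
L(V) = 2 (L(V) = 2 - (V - V) = 2 - 1*0 = 2 + 0 = 2)
G(x) = -x (G(x) = 0 - x = -x)
(128 - 1*(-82))*G(L(4)) = (128 - 1*(-82))*(-1*2) = (128 + 82)*(-2) = 210*(-2) = -420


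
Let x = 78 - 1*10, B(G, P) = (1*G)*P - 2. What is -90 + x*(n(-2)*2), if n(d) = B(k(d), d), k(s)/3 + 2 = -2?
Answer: 2902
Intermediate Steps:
k(s) = -12 (k(s) = -6 + 3*(-2) = -6 - 6 = -12)
B(G, P) = -2 + G*P (B(G, P) = G*P - 2 = -2 + G*P)
n(d) = -2 - 12*d
x = 68 (x = 78 - 10 = 68)
-90 + x*(n(-2)*2) = -90 + 68*((-2 - 12*(-2))*2) = -90 + 68*((-2 + 24)*2) = -90 + 68*(22*2) = -90 + 68*44 = -90 + 2992 = 2902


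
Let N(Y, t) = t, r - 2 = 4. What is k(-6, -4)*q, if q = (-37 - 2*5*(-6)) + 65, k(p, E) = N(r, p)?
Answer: -528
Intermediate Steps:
r = 6 (r = 2 + 4 = 6)
k(p, E) = p
q = 88 (q = (-37 - 10*(-6)) + 65 = (-37 + 60) + 65 = 23 + 65 = 88)
k(-6, -4)*q = -6*88 = -528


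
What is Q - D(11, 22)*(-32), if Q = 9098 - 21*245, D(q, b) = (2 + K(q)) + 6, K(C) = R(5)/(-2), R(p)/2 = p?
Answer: 4049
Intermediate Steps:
R(p) = 2*p
K(C) = -5 (K(C) = (2*5)/(-2) = 10*(-1/2) = -5)
D(q, b) = 3 (D(q, b) = (2 - 5) + 6 = -3 + 6 = 3)
Q = 3953 (Q = 9098 - 1*5145 = 9098 - 5145 = 3953)
Q - D(11, 22)*(-32) = 3953 - 3*(-32) = 3953 - 1*(-96) = 3953 + 96 = 4049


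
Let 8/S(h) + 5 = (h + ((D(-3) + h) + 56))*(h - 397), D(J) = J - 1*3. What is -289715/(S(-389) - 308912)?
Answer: 165775792145/176760373128 ≈ 0.93786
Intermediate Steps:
D(J) = -3 + J (D(J) = J - 3 = -3 + J)
S(h) = 8/(-5 + (-397 + h)*(50 + 2*h)) (S(h) = 8/(-5 + (h + (((-3 - 3) + h) + 56))*(h - 397)) = 8/(-5 + (h + ((-6 + h) + 56))*(-397 + h)) = 8/(-5 + (h + (50 + h))*(-397 + h)) = 8/(-5 + (50 + 2*h)*(-397 + h)) = 8/(-5 + (-397 + h)*(50 + 2*h)))
-289715/(S(-389) - 308912) = -289715/(8/(-19855 - 744*(-389) + 2*(-389)²) - 308912) = -289715/(8/(-19855 + 289416 + 2*151321) - 308912) = -289715/(8/(-19855 + 289416 + 302642) - 308912) = -289715/(8/572203 - 308912) = -289715/(-176760373128/572203) = -289715*(-572203/176760373128) = 165775792145/176760373128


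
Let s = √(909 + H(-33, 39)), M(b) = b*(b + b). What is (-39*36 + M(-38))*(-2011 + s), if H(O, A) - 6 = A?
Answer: -2984324 + 4452*√106 ≈ -2.9385e+6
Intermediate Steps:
H(O, A) = 6 + A
M(b) = 2*b² (M(b) = b*(2*b) = 2*b²)
s = 3*√106 (s = √(909 + (6 + 39)) = √(909 + 45) = √954 = 3*√106 ≈ 30.887)
(-39*36 + M(-38))*(-2011 + s) = (-39*36 + 2*(-38)²)*(-2011 + 3*√106) = (-1404 + 2*1444)*(-2011 + 3*√106) = (-1404 + 2888)*(-2011 + 3*√106) = 1484*(-2011 + 3*√106) = -2984324 + 4452*√106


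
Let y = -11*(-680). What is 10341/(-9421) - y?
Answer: -70479421/9421 ≈ -7481.1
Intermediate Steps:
y = 7480
10341/(-9421) - y = 10341/(-9421) - 1*7480 = 10341*(-1/9421) - 7480 = -10341/9421 - 7480 = -70479421/9421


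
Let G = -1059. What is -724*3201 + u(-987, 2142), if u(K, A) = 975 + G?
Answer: -2317608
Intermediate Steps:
u(K, A) = -84 (u(K, A) = 975 - 1059 = -84)
-724*3201 + u(-987, 2142) = -724*3201 - 84 = -2317524 - 84 = -2317608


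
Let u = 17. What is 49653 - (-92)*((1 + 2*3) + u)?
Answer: 51861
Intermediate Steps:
49653 - (-92)*((1 + 2*3) + u) = 49653 - (-92)*((1 + 2*3) + 17) = 49653 - (-92)*((1 + 6) + 17) = 49653 - (-92)*(7 + 17) = 49653 - (-92)*24 = 49653 - 1*(-2208) = 49653 + 2208 = 51861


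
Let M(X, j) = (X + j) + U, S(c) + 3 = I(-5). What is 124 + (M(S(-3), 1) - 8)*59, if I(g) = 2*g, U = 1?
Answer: -997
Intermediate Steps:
S(c) = -13 (S(c) = -3 + 2*(-5) = -3 - 10 = -13)
M(X, j) = 1 + X + j (M(X, j) = (X + j) + 1 = 1 + X + j)
124 + (M(S(-3), 1) - 8)*59 = 124 + ((1 - 13 + 1) - 8)*59 = 124 + (-11 - 8)*59 = 124 - 19*59 = 124 - 1121 = -997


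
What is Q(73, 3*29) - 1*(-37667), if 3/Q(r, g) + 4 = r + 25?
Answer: 3540701/94 ≈ 37667.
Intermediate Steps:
Q(r, g) = 3/(21 + r) (Q(r, g) = 3/(-4 + (r + 25)) = 3/(-4 + (25 + r)) = 3/(21 + r))
Q(73, 3*29) - 1*(-37667) = 3/(21 + 73) - 1*(-37667) = 3/94 + 37667 = 3540701/94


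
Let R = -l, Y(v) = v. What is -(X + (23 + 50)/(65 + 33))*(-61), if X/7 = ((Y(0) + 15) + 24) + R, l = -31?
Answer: 2933673/98 ≈ 29935.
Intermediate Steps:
R = 31 (R = -1*(-31) = 31)
X = 490 (X = 7*(((0 + 15) + 24) + 31) = 7*((15 + 24) + 31) = 7*(39 + 31) = 7*70 = 490)
-(X + (23 + 50)/(65 + 33))*(-61) = -(490 + (23 + 50)/(65 + 33))*(-61) = -(490 + 73/98)*(-61) = -48093*(-61)/98 = -1*(-2933673/98) = 2933673/98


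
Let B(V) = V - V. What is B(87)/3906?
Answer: 0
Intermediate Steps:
B(V) = 0
B(87)/3906 = 0/3906 = 0*(1/3906) = 0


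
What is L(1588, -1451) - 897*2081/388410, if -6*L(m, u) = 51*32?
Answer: -35838059/129470 ≈ -276.81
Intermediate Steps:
L(m, u) = -272 (L(m, u) = -17*32/2 = -1/6*1632 = -272)
L(1588, -1451) - 897*2081/388410 = -272 - 897*2081/388410 = -272 - 1866657*1/388410 = -272 - 622219/129470 = -35838059/129470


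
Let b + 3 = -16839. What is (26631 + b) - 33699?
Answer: -23910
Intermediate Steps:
b = -16842 (b = -3 - 16839 = -16842)
(26631 + b) - 33699 = (26631 - 16842) - 33699 = 9789 - 33699 = -23910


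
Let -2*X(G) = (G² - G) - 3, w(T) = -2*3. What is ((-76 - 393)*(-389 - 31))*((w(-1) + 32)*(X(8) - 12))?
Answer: -197176980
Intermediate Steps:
w(T) = -6
X(G) = 3/2 + G/2 - G²/2 (X(G) = -((G² - G) - 3)/2 = -(-3 + G² - G)/2 = 3/2 + G/2 - G²/2)
((-76 - 393)*(-389 - 31))*((w(-1) + 32)*(X(8) - 12)) = ((-76 - 393)*(-389 - 31))*((-6 + 32)*((3/2 + (½)*8 - ½*8²) - 12)) = (-469*(-420))*(26*((3/2 + 4 - ½*64) - 12)) = 196980*(26*((3/2 + 4 - 32) - 12)) = 196980*(26*(-53/2 - 12)) = 196980*(26*(-77/2)) = 196980*(-1001) = -197176980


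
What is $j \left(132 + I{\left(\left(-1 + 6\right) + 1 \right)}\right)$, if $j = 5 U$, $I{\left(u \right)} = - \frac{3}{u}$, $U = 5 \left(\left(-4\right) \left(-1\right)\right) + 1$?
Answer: $\frac{27615}{2} \approx 13808.0$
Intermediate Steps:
$U = 21$ ($U = 5 \cdot 4 + 1 = 20 + 1 = 21$)
$j = 105$ ($j = 5 \cdot 21 = 105$)
$j \left(132 + I{\left(\left(-1 + 6\right) + 1 \right)}\right) = 105 \left(132 - \frac{3}{\left(-1 + 6\right) + 1}\right) = 105 \left(132 - \frac{3}{5 + 1}\right) = 105 \left(132 - \frac{3}{6}\right) = 105 \left(132 - \frac{1}{2}\right) = 105 \cdot \frac{263}{2} = \frac{27615}{2}$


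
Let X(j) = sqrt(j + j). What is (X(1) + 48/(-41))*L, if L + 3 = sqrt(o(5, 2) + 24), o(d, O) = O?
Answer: (3 - sqrt(26))*(48 - 41*sqrt(2))/41 ≈ 0.51107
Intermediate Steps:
X(j) = sqrt(2)*sqrt(j) (X(j) = sqrt(2*j) = sqrt(2)*sqrt(j))
L = -3 + sqrt(26) (L = -3 + sqrt(2 + 24) = -3 + sqrt(26) ≈ 2.0990)
(X(1) + 48/(-41))*L = (sqrt(2)*sqrt(1) + 48/(-41))*(-3 + sqrt(26)) = (sqrt(2)*1 + 48*(-1/41))*(-3 + sqrt(26)) = (sqrt(2) - 48/41)*(-3 + sqrt(26)) = (-48/41 + sqrt(2))*(-3 + sqrt(26)) = (-3 + sqrt(26))*(-48/41 + sqrt(2))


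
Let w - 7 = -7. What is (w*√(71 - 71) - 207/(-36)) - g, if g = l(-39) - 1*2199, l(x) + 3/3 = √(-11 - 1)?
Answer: 8823/4 - 2*I*√3 ≈ 2205.8 - 3.4641*I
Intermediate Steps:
w = 0 (w = 7 - 7 = 0)
l(x) = -1 + 2*I*√3 (l(x) = -1 + √(-11 - 1) = -1 + √(-12) = -1 + 2*I*√3)
g = -2200 + 2*I*√3 (g = (-1 + 2*I*√3) - 1*2199 = (-1 + 2*I*√3) - 2199 = -2200 + 2*I*√3 ≈ -2200.0 + 3.4641*I)
(w*√(71 - 71) - 207/(-36)) - g = (0*√(71 - 71) - 207/(-36)) - (-2200 + 2*I*√3) = (0*√0 - 207*(-1)/36) + (2200 - 2*I*√3) = (0*0 - 1*(-23/4)) + (2200 - 2*I*√3) = (0 + 23/4) + (2200 - 2*I*√3) = 23/4 + (2200 - 2*I*√3) = 8823/4 - 2*I*√3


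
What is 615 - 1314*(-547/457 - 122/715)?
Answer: 788127051/326755 ≈ 2412.0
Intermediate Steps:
615 - 1314*(-547/457 - 122/715) = 615 - 1314*(-446859/326755) = 615 + 587172726/326755 = 788127051/326755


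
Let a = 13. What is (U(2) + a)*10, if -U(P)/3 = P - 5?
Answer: 220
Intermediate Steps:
U(P) = 15 - 3*P (U(P) = -3*(P - 5) = -3*(-5 + P) = 15 - 3*P)
(U(2) + a)*10 = ((15 - 3*2) + 13)*10 = ((15 - 6) + 13)*10 = (9 + 13)*10 = 22*10 = 220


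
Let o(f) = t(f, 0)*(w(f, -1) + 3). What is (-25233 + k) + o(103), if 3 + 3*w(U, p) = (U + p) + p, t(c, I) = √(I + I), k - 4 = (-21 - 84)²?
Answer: -14204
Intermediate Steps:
k = 11029 (k = 4 + (-21 - 84)² = 4 + (-105)² = 4 + 11025 = 11029)
t(c, I) = √2*√I (t(c, I) = √(2*I) = √2*√I)
w(U, p) = -1 + U/3 + 2*p/3 (w(U, p) = -1 + ((U + p) + p)/3 = -1 + (U + 2*p)/3 = -1 + (U/3 + 2*p/3) = -1 + U/3 + 2*p/3)
o(f) = 0 (o(f) = (√2*√0)*((-1 + f/3 + (⅔)*(-1)) + 3) = (√2*0)*((-1 + f/3 - ⅔) + 3) = 0*((-5/3 + f/3) + 3) = 0*(4/3 + f/3) = 0)
(-25233 + k) + o(103) = (-25233 + 11029) + 0 = -14204 + 0 = -14204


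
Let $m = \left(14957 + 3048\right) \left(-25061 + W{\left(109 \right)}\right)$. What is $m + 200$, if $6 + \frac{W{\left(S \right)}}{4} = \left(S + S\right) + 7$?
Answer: $-435450725$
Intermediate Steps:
$W{\left(S \right)} = 4 + 8 S$ ($W{\left(S \right)} = -24 + 4 \left(\left(S + S\right) + 7\right) = -24 + 4 \left(2 S + 7\right) = -24 + 4 \left(7 + 2 S\right) = -24 + \left(28 + 8 S\right) = 4 + 8 S$)
$m = -435450925$ ($m = \left(14957 + 3048\right) \left(-25061 + \left(4 + 8 \cdot 109\right)\right) = 18005 \left(-25061 + \left(4 + 872\right)\right) = 18005 \left(-25061 + 876\right) = 18005 \left(-24185\right) = -435450925$)
$m + 200 = -435450925 + 200 = -435450725$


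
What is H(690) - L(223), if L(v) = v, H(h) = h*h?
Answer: 475877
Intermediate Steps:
H(h) = h**2
H(690) - L(223) = 690**2 - 1*223 = 476100 - 223 = 475877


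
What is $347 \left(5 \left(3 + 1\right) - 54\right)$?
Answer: $-11798$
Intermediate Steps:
$347 \left(5 \left(3 + 1\right) - 54\right) = 347 \left(5 \cdot 4 - 54\right) = 347 \left(20 - 54\right) = 347 \left(-34\right) = -11798$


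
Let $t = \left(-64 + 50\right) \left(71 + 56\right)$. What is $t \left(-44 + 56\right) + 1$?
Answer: $-21335$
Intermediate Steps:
$t = -1778$ ($t = \left(-14\right) 127 = -1778$)
$t \left(-44 + 56\right) + 1 = - 1778 \left(-44 + 56\right) + 1 = \left(-1778\right) 12 + 1 = -21336 + 1 = -21335$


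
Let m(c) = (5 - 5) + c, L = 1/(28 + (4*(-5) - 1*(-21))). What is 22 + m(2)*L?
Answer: 640/29 ≈ 22.069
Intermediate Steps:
L = 1/29 (L = 1/(28 + (-20 + 21)) = 1/(28 + 1) = 1/29 ≈ 0.034483)
m(c) = c (m(c) = 0 + c = c)
22 + m(2)*L = 22 + 2*(1/29) = 22 + 2/29 = 640/29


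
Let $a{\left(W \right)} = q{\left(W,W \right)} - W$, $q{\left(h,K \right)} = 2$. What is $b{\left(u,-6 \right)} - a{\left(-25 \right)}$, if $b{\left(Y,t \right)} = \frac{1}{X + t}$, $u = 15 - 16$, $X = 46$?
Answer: $- \frac{1079}{40} \approx -26.975$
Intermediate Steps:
$a{\left(W \right)} = 2 - W$
$u = -1$
$b{\left(Y,t \right)} = \frac{1}{46 + t}$
$b{\left(u,-6 \right)} - a{\left(-25 \right)} = \frac{1}{46 - 6} - \left(2 - -25\right) = \frac{1}{40} - \left(2 + 25\right) = \frac{1}{40} - 27 = - \frac{1079}{40}$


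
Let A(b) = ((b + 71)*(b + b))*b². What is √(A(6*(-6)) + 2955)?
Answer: 107*I*√285 ≈ 1806.4*I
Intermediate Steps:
A(b) = 2*b³*(71 + b) (A(b) = ((71 + b)*(2*b))*b² = (2*b*(71 + b))*b² = 2*b³*(71 + b))
√(A(6*(-6)) + 2955) = √(2*(6*(-6))³*(71 + 6*(-6)) + 2955) = √(2*(-36)³*(71 - 36) + 2955) = √(2*(-46656)*35 + 2955) = √(-3265920 + 2955) = √(-3262965) = 107*I*√285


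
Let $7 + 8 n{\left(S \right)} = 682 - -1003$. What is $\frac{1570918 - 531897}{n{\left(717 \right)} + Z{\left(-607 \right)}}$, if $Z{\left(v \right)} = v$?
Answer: $- \frac{4156084}{1589} \approx -2615.5$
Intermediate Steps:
$n{\left(S \right)} = \frac{839}{4}$ ($n{\left(S \right)} = - \frac{7}{8} + \frac{682 - -1003}{8} = - \frac{7}{8} + \frac{682 + 1003}{8} = - \frac{7}{8} + \frac{1}{8} \cdot 1685 = - \frac{7}{8} + \frac{1685}{8} = \frac{839}{4}$)
$\frac{1570918 - 531897}{n{\left(717 \right)} + Z{\left(-607 \right)}} = \frac{1570918 - 531897}{\frac{839}{4} - 607} = \frac{1039021}{- \frac{1589}{4}} = 1039021 \left(- \frac{4}{1589}\right) = - \frac{4156084}{1589}$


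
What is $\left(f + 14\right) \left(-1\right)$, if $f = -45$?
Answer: $31$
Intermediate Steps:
$\left(f + 14\right) \left(-1\right) = \left(-45 + 14\right) \left(-1\right) = \left(-31\right) \left(-1\right) = 31$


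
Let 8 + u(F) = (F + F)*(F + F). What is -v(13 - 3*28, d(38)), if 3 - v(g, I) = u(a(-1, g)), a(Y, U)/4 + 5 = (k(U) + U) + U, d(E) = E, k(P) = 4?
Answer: 1308725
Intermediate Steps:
a(Y, U) = -4 + 8*U (a(Y, U) = -20 + 4*((4 + U) + U) = -20 + 4*(4 + 2*U) = -20 + (16 + 8*U) = -4 + 8*U)
u(F) = -8 + 4*F² (u(F) = -8 + (F + F)*(F + F) = -8 + (2*F)*(2*F) = -8 + 4*F²)
v(g, I) = 11 - 4*(-4 + 8*g)² (v(g, I) = 3 - (-8 + 4*(-4 + 8*g)²) = 3 + (8 - 4*(-4 + 8*g)²) = 11 - 4*(-4 + 8*g)²)
-v(13 - 3*28, d(38)) = -(11 - 64*(-1 + 2*(13 - 3*28))²) = -(11 - 64*(-1 + 2*(13 - 84))²) = -(11 - 64*(-1 + 2*(-71))²) = -(11 - 64*(-1 - 142)²) = -(11 - 64*(-143)²) = -(11 - 64*20449) = -(11 - 1308736) = -1*(-1308725) = 1308725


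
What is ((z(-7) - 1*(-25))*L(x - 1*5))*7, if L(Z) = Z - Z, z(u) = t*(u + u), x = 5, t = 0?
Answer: 0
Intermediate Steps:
z(u) = 0 (z(u) = 0*(u + u) = 0*(2*u) = 0)
L(Z) = 0
((z(-7) - 1*(-25))*L(x - 1*5))*7 = ((0 - 1*(-25))*0)*7 = ((0 + 25)*0)*7 = (25*0)*7 = 0*7 = 0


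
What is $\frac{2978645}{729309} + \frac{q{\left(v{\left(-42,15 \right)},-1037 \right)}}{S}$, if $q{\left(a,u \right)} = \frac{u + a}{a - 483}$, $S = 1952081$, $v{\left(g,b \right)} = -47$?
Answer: $\frac{1540857817500403}{377272614137685} \approx 4.0842$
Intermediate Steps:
$q{\left(a,u \right)} = \frac{a + u}{-483 + a}$
$\frac{2978645}{729309} + \frac{q{\left(v{\left(-42,15 \right)},-1037 \right)}}{S} = \frac{2978645}{729309} + \frac{\frac{1}{-483 - 47} \left(-47 - 1037\right)}{1952081} = 2978645 \cdot \frac{1}{729309} + \frac{1}{-530} \left(-1084\right) \frac{1}{1952081} = \frac{2978645}{729309} + \left(- \frac{1}{530}\right) \left(-1084\right) \frac{1}{1952081} = \frac{2978645}{729309} + \frac{542}{265} \cdot \frac{1}{1952081} = \frac{2978645}{729309} + \frac{542}{517301465} = \frac{1540857817500403}{377272614137685}$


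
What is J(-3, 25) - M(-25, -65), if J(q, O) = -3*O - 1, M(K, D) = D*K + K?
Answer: -1676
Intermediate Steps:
M(K, D) = K + D*K
J(q, O) = -1 - 3*O
J(-3, 25) - M(-25, -65) = (-1 - 3*25) - (-25)*(1 - 65) = (-1 - 75) - (-25)*(-64) = -76 - 1*1600 = -76 - 1600 = -1676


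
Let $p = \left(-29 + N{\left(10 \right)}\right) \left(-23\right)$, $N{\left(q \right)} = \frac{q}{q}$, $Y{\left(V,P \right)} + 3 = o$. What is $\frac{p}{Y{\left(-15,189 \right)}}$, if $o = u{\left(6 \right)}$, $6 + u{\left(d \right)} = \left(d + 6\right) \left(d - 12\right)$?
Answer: $- \frac{644}{81} \approx -7.9506$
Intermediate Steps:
$u{\left(d \right)} = -6 + \left(-12 + d\right) \left(6 + d\right)$ ($u{\left(d \right)} = -6 + \left(d + 6\right) \left(d - 12\right) = -6 + \left(6 + d\right) \left(-12 + d\right) = -6 + \left(-12 + d\right) \left(6 + d\right)$)
$o = -78$ ($o = -78 + 6^{2} - 36 = -78 + 36 - 36 = -78$)
$Y{\left(V,P \right)} = -81$ ($Y{\left(V,P \right)} = -3 - 78 = -81$)
$N{\left(q \right)} = 1$
$p = 644$ ($p = \left(-29 + 1\right) \left(-23\right) = \left(-28\right) \left(-23\right) = 644$)
$\frac{p}{Y{\left(-15,189 \right)}} = \frac{644}{-81} = 644 \left(- \frac{1}{81}\right) = - \frac{644}{81}$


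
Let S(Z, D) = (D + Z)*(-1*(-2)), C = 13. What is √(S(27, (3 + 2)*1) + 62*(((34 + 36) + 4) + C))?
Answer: √5458 ≈ 73.878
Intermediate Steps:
S(Z, D) = 2*D + 2*Z (S(Z, D) = (D + Z)*2 = 2*D + 2*Z)
√(S(27, (3 + 2)*1) + 62*(((34 + 36) + 4) + C)) = √((2*((3 + 2)*1) + 2*27) + 62*(((34 + 36) + 4) + 13)) = √((2*(5*1) + 54) + 62*((70 + 4) + 13)) = √((2*5 + 54) + 62*(74 + 13)) = √((10 + 54) + 62*87) = √(64 + 5394) = √5458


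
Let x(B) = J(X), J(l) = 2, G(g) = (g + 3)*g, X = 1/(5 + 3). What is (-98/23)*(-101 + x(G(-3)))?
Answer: 9702/23 ≈ 421.83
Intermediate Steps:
X = 1/8 ≈ 0.12500
G(g) = g*(3 + g) (G(g) = (3 + g)*g = g*(3 + g))
x(B) = 2
(-98/23)*(-101 + x(G(-3))) = (-98/23)*(-101 + 2) = -98*1/23*(-99) = -98/23*(-99) = 9702/23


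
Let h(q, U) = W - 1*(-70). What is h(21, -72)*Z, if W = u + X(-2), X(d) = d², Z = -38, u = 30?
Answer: -3952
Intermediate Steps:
W = 34 (W = 30 + (-2)² = 30 + 4 = 34)
h(q, U) = 104 (h(q, U) = 34 - 1*(-70) = 34 + 70 = 104)
h(21, -72)*Z = 104*(-38) = -3952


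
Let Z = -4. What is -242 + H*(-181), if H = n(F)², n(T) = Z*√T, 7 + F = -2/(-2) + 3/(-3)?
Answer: 20030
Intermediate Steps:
F = -7 (F = -7 + (-2/(-2) + 3/(-3)) = -7 + (-2*(-½) + 3*(-⅓)) = -7 + (1 - 1) = -7 + 0 = -7)
n(T) = -4*√T
H = -112 (H = (-4*I*√7)² = -112)
-242 + H*(-181) = -242 - 112*(-181) = -242 + 20272 = 20030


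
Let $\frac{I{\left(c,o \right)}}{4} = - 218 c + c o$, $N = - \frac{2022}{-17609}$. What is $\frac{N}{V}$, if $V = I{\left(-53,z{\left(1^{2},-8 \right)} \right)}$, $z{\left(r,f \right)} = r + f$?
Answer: $\frac{337}{139991550} \approx 2.4073 \cdot 10^{-6}$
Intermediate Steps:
$z{\left(r,f \right)} = f + r$
$N = \frac{2022}{17609}$ ($N = \left(-2022\right) \left(- \frac{1}{17609}\right) = \frac{2022}{17609} \approx 0.11483$)
$I{\left(c,o \right)} = - 872 c + 4 c o$ ($I{\left(c,o \right)} = 4 \left(- 218 c + c o\right) = - 872 c + 4 c o$)
$V = 47700$ ($V = 4 \left(-53\right) \left(-218 - \left(8 - 1^{2}\right)\right) = 4 \left(-53\right) \left(-218 + \left(-8 + 1\right)\right) = 4 \left(-53\right) \left(-218 - 7\right) = 4 \left(-53\right) \left(-225\right) = 47700$)
$\frac{N}{V} = \frac{2022}{17609 \cdot 47700} = \frac{2022}{17609} \cdot \frac{1}{47700} = \frac{337}{139991550}$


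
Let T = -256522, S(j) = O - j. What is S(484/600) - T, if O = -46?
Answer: 38471279/150 ≈ 2.5648e+5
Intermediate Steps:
S(j) = -46 - j
S(484/600) - T = (-46 - 484/600) - 1*(-256522) = (-46 - 484/600) + 256522 = (-46 - 1*121/150) + 256522 = (-46 - 121/150) + 256522 = -7021/150 + 256522 = 38471279/150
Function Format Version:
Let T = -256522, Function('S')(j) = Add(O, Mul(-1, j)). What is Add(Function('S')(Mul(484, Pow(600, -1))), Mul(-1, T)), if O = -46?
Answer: Rational(38471279, 150) ≈ 2.5648e+5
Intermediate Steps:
Function('S')(j) = Add(-46, Mul(-1, j))
Add(Function('S')(Mul(484, Pow(600, -1))), Mul(-1, T)) = Add(Add(-46, Mul(-1, Mul(484, Pow(600, -1)))), Mul(-1, -256522)) = Add(Add(-46, Mul(-1, Mul(484, Rational(1, 600)))), 256522) = Add(Add(-46, Mul(-1, Rational(121, 150))), 256522) = Add(Add(-46, Rational(-121, 150)), 256522) = Add(Rational(-7021, 150), 256522) = Rational(38471279, 150)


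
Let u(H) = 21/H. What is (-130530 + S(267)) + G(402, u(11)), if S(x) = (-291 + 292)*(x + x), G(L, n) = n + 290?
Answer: -1426745/11 ≈ -1.2970e+5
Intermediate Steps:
G(L, n) = 290 + n
S(x) = 2*x (S(x) = 1*(2*x) = 2*x)
(-130530 + S(267)) + G(402, u(11)) = (-130530 + 2*267) + (290 + 21/11) = (-130530 + 534) + (290 + 21*(1/11)) = -129996 + (290 + 21/11) = -129996 + 3211/11 = -1426745/11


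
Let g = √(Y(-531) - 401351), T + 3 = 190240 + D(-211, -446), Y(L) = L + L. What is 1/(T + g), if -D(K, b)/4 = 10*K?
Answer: 198677/39472952742 - I*√402413/39472952742 ≈ 5.0332e-6 - 1.6071e-8*I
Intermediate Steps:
D(K, b) = -40*K
Y(L) = 2*L
T = 198677 (T = -3 + (190240 - 40*(-211)) = -3 + (190240 + 8440) = -3 + 198680 = 198677)
g = I*√402413 (g = √(2*(-531) - 401351) = √(-1062 - 401351) = √(-402413) = I*√402413 ≈ 634.36*I)
1/(T + g) = 1/(198677 + I*√402413)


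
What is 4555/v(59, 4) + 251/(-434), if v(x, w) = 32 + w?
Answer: 983917/7812 ≈ 125.95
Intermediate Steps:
4555/v(59, 4) + 251/(-434) = 4555/(32 + 4) + 251/(-434) = 4555/36 + 251*(-1/434) = 4555*(1/36) - 251/434 = 4555/36 - 251/434 = 983917/7812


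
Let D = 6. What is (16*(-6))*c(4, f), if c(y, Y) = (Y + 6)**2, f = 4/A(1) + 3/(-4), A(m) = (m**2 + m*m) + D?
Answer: -3174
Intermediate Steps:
A(m) = 6 + 2*m**2 (A(m) = (m**2 + m*m) + 6 = (m**2 + m**2) + 6 = 2*m**2 + 6 = 6 + 2*m**2)
f = -1/4 (f = 4/(6 + 2*1**2) + 3/(-4) = 4/(6 + 2*1) + 3*(-1/4) = 4/(6 + 2) - 3/4 = 4/8 - 3/4 = 4*(1/8) - 3/4 = 1/2 - 3/4 = -1/4 ≈ -0.25000)
c(y, Y) = (6 + Y)**2
(16*(-6))*c(4, f) = (16*(-6))*(6 - 1/4)**2 = -96*(23/4)**2 = -96*529/16 = -3174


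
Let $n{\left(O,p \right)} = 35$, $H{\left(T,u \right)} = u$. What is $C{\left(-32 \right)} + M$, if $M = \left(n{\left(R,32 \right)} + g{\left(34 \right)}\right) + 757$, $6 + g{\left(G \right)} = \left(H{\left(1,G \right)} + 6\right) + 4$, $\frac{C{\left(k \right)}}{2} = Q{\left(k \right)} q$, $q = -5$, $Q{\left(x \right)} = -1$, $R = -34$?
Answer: $840$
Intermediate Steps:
$C{\left(k \right)} = 10$ ($C{\left(k \right)} = 2 \left(\left(-1\right) \left(-5\right)\right) = 2 \cdot 5 = 10$)
$g{\left(G \right)} = 4 + G$ ($g{\left(G \right)} = -6 + \left(\left(G + 6\right) + 4\right) = -6 + \left(\left(6 + G\right) + 4\right) = -6 + \left(10 + G\right) = 4 + G$)
$M = 830$ ($M = \left(35 + \left(4 + 34\right)\right) + 757 = \left(35 + 38\right) + 757 = 73 + 757 = 830$)
$C{\left(-32 \right)} + M = 10 + 830 = 840$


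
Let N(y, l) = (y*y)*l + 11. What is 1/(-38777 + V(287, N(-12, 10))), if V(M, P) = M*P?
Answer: 1/377660 ≈ 2.6479e-6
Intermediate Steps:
N(y, l) = 11 + l*y**2 (N(y, l) = y**2*l + 11 = l*y**2 + 11 = 11 + l*y**2)
1/(-38777 + V(287, N(-12, 10))) = 1/(-38777 + 287*(11 + 10*(-12)**2)) = 1/(-38777 + 287*(11 + 10*144)) = 1/(-38777 + 287*(11 + 1440)) = 1/(-38777 + 287*1451) = 1/(-38777 + 416437) = 1/377660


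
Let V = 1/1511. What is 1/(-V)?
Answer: -1511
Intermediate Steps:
V = 1/1511 ≈ 0.00066181
1/(-V) = 1/(-1*1/1511) = 1/(-1/1511) = -1511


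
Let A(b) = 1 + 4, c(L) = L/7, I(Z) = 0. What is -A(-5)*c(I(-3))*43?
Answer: 0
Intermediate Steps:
c(L) = L/7 (c(L) = L*(⅐) = L/7)
A(b) = 5
-A(-5)*c(I(-3))*43 = -5*((⅐)*0)*43 = -5*0*43 = -5*0 = -1*0 = 0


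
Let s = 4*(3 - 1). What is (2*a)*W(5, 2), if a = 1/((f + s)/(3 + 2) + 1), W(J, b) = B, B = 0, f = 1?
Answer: 0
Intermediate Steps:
W(J, b) = 0
s = 8 (s = 4*2 = 8)
a = 5/14 (a = 1/((1 + 8)/(3 + 2) + 1) = 1/(9/5 + 1) = 1/(14/5) = 5/14 ≈ 0.35714)
(2*a)*W(5, 2) = (2*(5/14))*0 = (5/7)*0 = 0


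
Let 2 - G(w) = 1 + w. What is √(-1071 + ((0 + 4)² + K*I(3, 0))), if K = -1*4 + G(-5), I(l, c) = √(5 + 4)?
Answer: I*√1049 ≈ 32.388*I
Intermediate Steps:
G(w) = 1 - w (G(w) = 2 - (1 + w) = 2 + (-1 - w) = 1 - w)
I(l, c) = 3 (I(l, c) = √9 = 3)
K = 2 (K = -1*4 + (1 - 1*(-5)) = -4 + (1 + 5) = -4 + 6 = 2)
√(-1071 + ((0 + 4)² + K*I(3, 0))) = √(-1071 + ((0 + 4)² + 2*3)) = √(-1071 + (4² + 6)) = √(-1071 + (16 + 6)) = √(-1071 + 22) = √(-1049) = I*√1049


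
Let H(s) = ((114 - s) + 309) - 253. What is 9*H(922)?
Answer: -6768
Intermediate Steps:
H(s) = 170 - s (H(s) = (423 - s) - 253 = 170 - s)
9*H(922) = 9*(170 - 1*922) = 9*(170 - 922) = 9*(-752) = -6768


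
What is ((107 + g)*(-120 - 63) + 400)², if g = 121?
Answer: 1707672976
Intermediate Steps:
((107 + g)*(-120 - 63) + 400)² = ((107 + 121)*(-120 - 63) + 400)² = (228*(-183) + 400)² = (-41724 + 400)² = (-41324)² = 1707672976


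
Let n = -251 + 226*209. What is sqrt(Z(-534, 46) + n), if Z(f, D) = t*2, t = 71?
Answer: 5*sqrt(1885) ≈ 217.08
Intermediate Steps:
Z(f, D) = 142 (Z(f, D) = 71*2 = 142)
n = 46983 (n = -251 + 47234 = 46983)
sqrt(Z(-534, 46) + n) = sqrt(142 + 46983) = sqrt(47125) = 5*sqrt(1885)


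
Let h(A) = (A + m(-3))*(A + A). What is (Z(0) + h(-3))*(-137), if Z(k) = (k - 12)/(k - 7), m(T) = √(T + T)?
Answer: -18906/7 + 822*I*√6 ≈ -2700.9 + 2013.5*I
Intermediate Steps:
m(T) = √2*√T (m(T) = √(2*T) = √2*√T)
Z(k) = (-12 + k)/(-7 + k)
h(A) = 2*A*(A + I*√6) (h(A) = (A + √2*√(-3))*(A + A) = (A + √2*(I*√3))*(2*A) = (A + I*√6)*(2*A) = 2*A*(A + I*√6))
(Z(0) + h(-3))*(-137) = ((-12 + 0)/(-7 + 0) + 2*(-3)*(-3 + I*√6))*(-137) = (-12/(-7) + (18 - 6*I*√6))*(-137) = (-⅐*(-12) + (18 - 6*I*√6))*(-137) = (12/7 + (18 - 6*I*√6))*(-137) = (138/7 - 6*I*√6)*(-137) = -18906/7 + 822*I*√6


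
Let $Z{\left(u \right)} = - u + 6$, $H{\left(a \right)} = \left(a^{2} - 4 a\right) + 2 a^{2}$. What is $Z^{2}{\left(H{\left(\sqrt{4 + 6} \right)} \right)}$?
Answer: $736 - 192 \sqrt{10} \approx 128.84$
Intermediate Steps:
$H{\left(a \right)} = - 4 a + 3 a^{2}$
$Z{\left(u \right)} = 6 - u$
$Z^{2}{\left(H{\left(\sqrt{4 + 6} \right)} \right)} = \left(6 - \sqrt{4 + 6} \left(-4 + 3 \sqrt{4 + 6}\right)\right)^{2} = \left(6 - \sqrt{10} \left(-4 + 3 \sqrt{10}\right)\right)^{2}$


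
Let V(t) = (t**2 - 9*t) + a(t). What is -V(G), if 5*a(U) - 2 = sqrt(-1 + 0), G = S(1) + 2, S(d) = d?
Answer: 88/5 - I/5 ≈ 17.6 - 0.2*I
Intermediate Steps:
G = 3 (G = 1 + 2 = 3)
a(U) = 2/5 + I/5 (a(U) = 2/5 + sqrt(-1 + 0)/5 = 2/5 + sqrt(-1)/5 = 2/5 + I/5)
V(t) = 2/5 + t**2 - 9*t + I/5 (V(t) = (t**2 - 9*t) + (2/5 + I/5) = 2/5 + t**2 - 9*t + I/5)
-V(G) = -(2/5 + 3**2 - 9*3 + I/5) = -(2/5 + 9 - 27 + I/5) = -(-88/5 + I/5) = 88/5 - I/5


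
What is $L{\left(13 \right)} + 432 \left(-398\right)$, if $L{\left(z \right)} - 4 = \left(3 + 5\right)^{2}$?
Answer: $-171868$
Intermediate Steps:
$L{\left(z \right)} = 68$ ($L{\left(z \right)} = 4 + \left(3 + 5\right)^{2} = 4 + 8^{2} = 4 + 64 = 68$)
$L{\left(13 \right)} + 432 \left(-398\right) = 68 + 432 \left(-398\right) = 68 - 171936 = -171868$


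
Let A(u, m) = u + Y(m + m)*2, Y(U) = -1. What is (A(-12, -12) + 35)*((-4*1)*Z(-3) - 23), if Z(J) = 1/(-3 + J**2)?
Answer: -497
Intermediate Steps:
A(u, m) = -2 + u (A(u, m) = u - 1*2 = u - 2 = -2 + u)
(A(-12, -12) + 35)*((-4*1)*Z(-3) - 23) = ((-2 - 12) + 35)*((-4*1)/(-3 + (-3)**2) - 23) = (-14 + 35)*(-4/(-3 + 9) - 23) = 21*(-4/6 - 23) = 21*(-4*1/6 - 23) = 21*(-2/3 - 23) = 21*(-71/3) = -497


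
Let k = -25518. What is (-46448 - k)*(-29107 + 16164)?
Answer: 270896990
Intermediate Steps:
(-46448 - k)*(-29107 + 16164) = (-46448 - 1*(-25518))*(-29107 + 16164) = (-46448 + 25518)*(-12943) = -20930*(-12943) = 270896990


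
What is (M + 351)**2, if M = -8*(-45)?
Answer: 505521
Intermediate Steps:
M = 360
(M + 351)**2 = (360 + 351)**2 = 711**2 = 505521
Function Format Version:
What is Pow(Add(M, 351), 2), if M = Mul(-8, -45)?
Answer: 505521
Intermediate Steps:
M = 360
Pow(Add(M, 351), 2) = Pow(Add(360, 351), 2) = Pow(711, 2) = 505521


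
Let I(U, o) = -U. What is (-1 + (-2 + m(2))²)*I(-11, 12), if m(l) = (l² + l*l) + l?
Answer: 693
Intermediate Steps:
m(l) = l + 2*l² (m(l) = (l² + l²) + l = 2*l² + l = l + 2*l²)
(-1 + (-2 + m(2))²)*I(-11, 12) = (-1 + (-2 + 2*(1 + 2*2))²)*(-1*(-11)) = (-1 + (-2 + 2*(1 + 4))²)*11 = (-1 + (-2 + 2*5)²)*11 = (-1 + (-2 + 10)²)*11 = (-1 + 8²)*11 = (-1 + 64)*11 = 63*11 = 693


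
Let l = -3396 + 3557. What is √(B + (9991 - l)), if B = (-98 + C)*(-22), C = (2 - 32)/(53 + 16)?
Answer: √6345654/23 ≈ 109.52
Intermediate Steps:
C = -10/23 (C = -30/69 = -30*1/69 = -10/23 ≈ -0.43478)
l = 161
B = 49808/23 (B = (-98 - 10/23)*(-22) = -2264/23*(-22) = 49808/23 ≈ 2165.6)
√(B + (9991 - l)) = √(49808/23 + (9991 - 1*161)) = √(49808/23 + (9991 - 161)) = √(49808/23 + 9830) = √(275898/23) = √6345654/23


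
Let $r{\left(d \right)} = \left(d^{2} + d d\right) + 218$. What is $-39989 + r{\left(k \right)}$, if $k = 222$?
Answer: $58797$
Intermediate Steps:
$r{\left(d \right)} = 218 + 2 d^{2}$ ($r{\left(d \right)} = \left(d^{2} + d^{2}\right) + 218 = 2 d^{2} + 218 = 218 + 2 d^{2}$)
$-39989 + r{\left(k \right)} = -39989 + \left(218 + 2 \cdot 222^{2}\right) = -39989 + \left(218 + 2 \cdot 49284\right) = -39989 + \left(218 + 98568\right) = -39989 + 98786 = 58797$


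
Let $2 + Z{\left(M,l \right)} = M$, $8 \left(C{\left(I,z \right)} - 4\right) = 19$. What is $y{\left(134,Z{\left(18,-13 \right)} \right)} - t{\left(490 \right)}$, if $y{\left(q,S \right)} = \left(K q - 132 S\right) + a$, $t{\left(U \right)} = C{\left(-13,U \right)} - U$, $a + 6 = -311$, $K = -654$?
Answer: $- \frac{716651}{8} \approx -89581.0$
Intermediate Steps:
$C{\left(I,z \right)} = \frac{51}{8}$ ($C{\left(I,z \right)} = 4 + \frac{1}{8} \cdot 19 = 4 + \frac{19}{8} = \frac{51}{8}$)
$a = -317$ ($a = -6 - 311 = -317$)
$Z{\left(M,l \right)} = -2 + M$
$t{\left(U \right)} = \frac{51}{8} - U$
$y{\left(q,S \right)} = -317 - 654 q - 132 S$ ($y{\left(q,S \right)} = \left(- 654 q - 132 S\right) - 317 = -317 - 654 q - 132 S$)
$y{\left(134,Z{\left(18,-13 \right)} \right)} - t{\left(490 \right)} = \left(-317 - 87636 - 132 \left(-2 + 18\right)\right) - \left(\frac{51}{8} - 490\right) = \left(-317 - 87636 - 2112\right) - \left(\frac{51}{8} - 490\right) = \left(-317 - 87636 - 2112\right) - - \frac{3869}{8} = -90065 + \frac{3869}{8} = - \frac{716651}{8}$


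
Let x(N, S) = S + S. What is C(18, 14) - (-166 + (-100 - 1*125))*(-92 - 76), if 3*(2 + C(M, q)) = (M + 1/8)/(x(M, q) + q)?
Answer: -66215375/1008 ≈ -65690.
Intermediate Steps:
x(N, S) = 2*S
C(M, q) = -2 + (⅛ + M)/(9*q) (C(M, q) = -2 + ((M + 1/8)/(2*q + q))/3 = -2 + ((M + ⅛)/((3*q)))/3 = -2 + ((⅛ + M)*(1/(3*q)))/3 = -2 + ((⅛ + M)/(3*q))/3 = -2 + (⅛ + M)/(9*q))
C(18, 14) - (-166 + (-100 - 1*125))*(-92 - 76) = (1/72)*(1 - 144*14 + 8*18)/14 - (-166 + (-100 - 1*125))*(-92 - 76) = (1/72)*(1/14)*(1 - 2016 + 144) - (-166 + (-100 - 125))*(-168) = (1/72)*(1/14)*(-1871) - (-166 - 225)*(-168) = -1871/1008 - (-391)*(-168) = -1871/1008 - 1*65688 = -1871/1008 - 65688 = -66215375/1008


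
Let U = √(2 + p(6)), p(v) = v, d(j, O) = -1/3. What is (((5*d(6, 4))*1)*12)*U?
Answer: -40*√2 ≈ -56.569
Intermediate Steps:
d(j, O) = -⅓ (d(j, O) = -1*⅓ = -⅓)
U = 2*√2 (U = √(2 + 6) = √8 = 2*√2 ≈ 2.8284)
(((5*d(6, 4))*1)*12)*U = (((5*(-⅓))*1)*12)*(2*√2) = (-5/3*1*12)*(2*√2) = (-5/3*12)*(2*√2) = -40*√2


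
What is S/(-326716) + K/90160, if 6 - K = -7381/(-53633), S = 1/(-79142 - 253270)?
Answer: 533547640625921/8205652401801467340 ≈ 6.5022e-5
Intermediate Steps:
S = -1/332412 (S = 1/(-332412) = -1/332412 ≈ -3.0083e-6)
K = 314417/53633 (K = 6 - (-7381)/(-53633) = 6 - (-7381)*(-1)/53633 = 6 - 1*7381/53633 = 6 - 7381/53633 = 314417/53633 ≈ 5.8624)
S/(-326716) + K/90160 = -1/332412/(-326716) + (314417/53633)/90160 = -1/332412*(-1/326716) + (314417/53633)*(1/90160) = 1/108604318992 + 314417/4835551280 = 533547640625921/8205652401801467340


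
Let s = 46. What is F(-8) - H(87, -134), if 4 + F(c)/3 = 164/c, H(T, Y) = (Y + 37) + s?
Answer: -45/2 ≈ -22.500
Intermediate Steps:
H(T, Y) = 83 + Y (H(T, Y) = (Y + 37) + 46 = (37 + Y) + 46 = 83 + Y)
F(c) = -12 + 492/c (F(c) = -12 + 3*(164/c) = -12 + 492/c)
F(-8) - H(87, -134) = (-12 + 492/(-8)) - (83 - 134) = (-12 + 492*(-⅛)) - 1*(-51) = (-12 - 123/2) + 51 = -147/2 + 51 = -45/2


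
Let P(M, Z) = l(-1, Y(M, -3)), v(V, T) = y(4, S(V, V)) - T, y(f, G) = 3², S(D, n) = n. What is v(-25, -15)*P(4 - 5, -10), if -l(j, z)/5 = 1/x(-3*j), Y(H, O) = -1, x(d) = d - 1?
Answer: -60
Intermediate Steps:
x(d) = -1 + d
y(f, G) = 9
v(V, T) = 9 - T
l(j, z) = -5/(-1 - 3*j)
P(M, Z) = -5/2 (P(M, Z) = 5/(1 + 3*(-1)) = 5/(1 - 3) = 5/(-2) = 5*(-½) = -5/2)
v(-25, -15)*P(4 - 5, -10) = (9 - 1*(-15))*(-5/2) = (9 + 15)*(-5/2) = 24*(-5/2) = -60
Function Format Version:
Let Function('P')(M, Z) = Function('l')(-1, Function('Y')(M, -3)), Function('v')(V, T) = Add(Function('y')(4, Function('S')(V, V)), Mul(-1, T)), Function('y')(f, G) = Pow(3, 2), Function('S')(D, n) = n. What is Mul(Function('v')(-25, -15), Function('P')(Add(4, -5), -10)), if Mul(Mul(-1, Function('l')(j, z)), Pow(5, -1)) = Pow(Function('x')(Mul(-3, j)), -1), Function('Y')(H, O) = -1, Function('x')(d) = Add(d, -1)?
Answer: -60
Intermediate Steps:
Function('x')(d) = Add(-1, d)
Function('y')(f, G) = 9
Function('v')(V, T) = Add(9, Mul(-1, T))
Function('l')(j, z) = Mul(-5, Pow(Add(-1, Mul(-3, j)), -1))
Function('P')(M, Z) = Rational(-5, 2) (Function('P')(M, Z) = Mul(5, Pow(Add(1, Mul(3, -1)), -1)) = Mul(5, Pow(Add(1, -3), -1)) = Mul(5, Pow(-2, -1)) = Mul(5, Rational(-1, 2)) = Rational(-5, 2))
Mul(Function('v')(-25, -15), Function('P')(Add(4, -5), -10)) = Mul(Add(9, Mul(-1, -15)), Rational(-5, 2)) = Mul(Add(9, 15), Rational(-5, 2)) = Mul(24, Rational(-5, 2)) = -60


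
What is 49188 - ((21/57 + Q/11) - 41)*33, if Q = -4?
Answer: 960276/19 ≈ 50541.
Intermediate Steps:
49188 - ((21/57 + Q/11) - 41)*33 = 49188 - ((21/57 - 4/11) - 41)*33 = 49188 - ((21*(1/57) - 4*1/11) - 41)*33 = 49188 - ((7/19 - 4/11) - 41)*33 = 49188 - (1/209 - 41)*33 = 49188 - (-8568)*33/209 = 49188 - 1*(-25704/19) = 49188 + 25704/19 = 960276/19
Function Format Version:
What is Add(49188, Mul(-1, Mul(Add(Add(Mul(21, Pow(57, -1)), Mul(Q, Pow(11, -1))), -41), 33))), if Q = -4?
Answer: Rational(960276, 19) ≈ 50541.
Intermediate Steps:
Add(49188, Mul(-1, Mul(Add(Add(Mul(21, Pow(57, -1)), Mul(Q, Pow(11, -1))), -41), 33))) = Add(49188, Mul(-1, Mul(Add(Add(Mul(21, Pow(57, -1)), Mul(-4, Pow(11, -1))), -41), 33))) = Add(49188, Mul(-1, Mul(Add(Add(Mul(21, Rational(1, 57)), Mul(-4, Rational(1, 11))), -41), 33))) = Add(49188, Mul(-1, Mul(Add(Add(Rational(7, 19), Rational(-4, 11)), -41), 33))) = Add(49188, Mul(-1, Mul(Add(Rational(1, 209), -41), 33))) = Add(49188, Mul(-1, Mul(Rational(-8568, 209), 33))) = Add(49188, Mul(-1, Rational(-25704, 19))) = Add(49188, Rational(25704, 19)) = Rational(960276, 19)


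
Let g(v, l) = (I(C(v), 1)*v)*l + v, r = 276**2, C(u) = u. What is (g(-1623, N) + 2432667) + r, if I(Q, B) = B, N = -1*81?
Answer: 2638683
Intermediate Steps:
N = -81
r = 76176
g(v, l) = v + l*v (g(v, l) = (1*v)*l + v = v*l + v = l*v + v = v + l*v)
(g(-1623, N) + 2432667) + r = (-1623*(1 - 81) + 2432667) + 76176 = (-1623*(-80) + 2432667) + 76176 = (129840 + 2432667) + 76176 = 2562507 + 76176 = 2638683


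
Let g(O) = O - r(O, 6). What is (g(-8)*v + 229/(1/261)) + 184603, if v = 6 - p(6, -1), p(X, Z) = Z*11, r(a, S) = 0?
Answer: 244236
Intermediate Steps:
p(X, Z) = 11*Z
g(O) = O (g(O) = O - 1*0 = O + 0 = O)
v = 17 (v = 6 - 11*(-1) = 6 - 1*(-11) = 6 + 11 = 17)
(g(-8)*v + 229/(1/261)) + 184603 = (-8*17 + 229/(1/261)) + 184603 = (-136 + 229/(1/261)) + 184603 = (-136 + 229*261) + 184603 = (-136 + 59769) + 184603 = 59633 + 184603 = 244236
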